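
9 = 9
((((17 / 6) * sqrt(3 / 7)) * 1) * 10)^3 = 614125 * sqrt(21) / 441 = 6381.57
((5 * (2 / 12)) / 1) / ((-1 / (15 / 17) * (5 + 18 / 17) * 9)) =-25 / 1854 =-0.01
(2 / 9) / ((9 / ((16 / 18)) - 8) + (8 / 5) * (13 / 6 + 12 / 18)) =80 / 2397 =0.03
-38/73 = -0.52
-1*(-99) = 99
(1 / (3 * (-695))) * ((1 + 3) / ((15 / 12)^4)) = -1024 / 1303125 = -0.00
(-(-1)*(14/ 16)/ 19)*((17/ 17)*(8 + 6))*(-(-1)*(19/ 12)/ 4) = 49/ 192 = 0.26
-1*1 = -1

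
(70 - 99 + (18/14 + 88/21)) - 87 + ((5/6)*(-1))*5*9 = -6217/42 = -148.02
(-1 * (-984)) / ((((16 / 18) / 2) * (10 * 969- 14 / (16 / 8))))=2214 / 9683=0.23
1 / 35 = 0.03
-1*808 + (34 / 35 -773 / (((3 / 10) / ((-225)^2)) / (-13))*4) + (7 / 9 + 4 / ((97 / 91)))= 207256832104667 / 30555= 6783074197.50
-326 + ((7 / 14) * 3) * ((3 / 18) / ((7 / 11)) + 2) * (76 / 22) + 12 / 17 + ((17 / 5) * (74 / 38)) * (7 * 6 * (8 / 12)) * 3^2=336985119 / 248710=1354.93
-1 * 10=-10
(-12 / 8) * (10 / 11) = -15 / 11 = -1.36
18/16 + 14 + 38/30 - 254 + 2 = -28273/120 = -235.61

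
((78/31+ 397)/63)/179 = 12385/349587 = 0.04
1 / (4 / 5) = 5 / 4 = 1.25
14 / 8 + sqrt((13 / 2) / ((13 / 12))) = 7 / 4 + sqrt(6) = 4.20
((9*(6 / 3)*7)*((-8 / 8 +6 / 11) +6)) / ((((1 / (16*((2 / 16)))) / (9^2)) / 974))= 110250778.91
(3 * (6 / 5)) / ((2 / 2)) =18 / 5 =3.60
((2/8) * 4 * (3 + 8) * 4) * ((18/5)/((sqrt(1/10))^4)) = 15840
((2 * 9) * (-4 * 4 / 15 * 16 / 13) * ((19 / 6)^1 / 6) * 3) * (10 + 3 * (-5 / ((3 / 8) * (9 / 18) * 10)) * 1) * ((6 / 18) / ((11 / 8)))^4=-19922944 / 77084865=-0.26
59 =59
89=89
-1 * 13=-13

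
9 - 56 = -47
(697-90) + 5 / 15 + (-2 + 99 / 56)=607.10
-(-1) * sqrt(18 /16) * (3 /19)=9 * sqrt(2) /76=0.17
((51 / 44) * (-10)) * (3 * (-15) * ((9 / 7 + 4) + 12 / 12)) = 22950 / 7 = 3278.57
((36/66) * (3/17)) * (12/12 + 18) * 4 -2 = 994/187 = 5.32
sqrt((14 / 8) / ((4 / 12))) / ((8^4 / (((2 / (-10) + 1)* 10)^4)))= 2.29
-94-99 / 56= -5363 / 56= -95.77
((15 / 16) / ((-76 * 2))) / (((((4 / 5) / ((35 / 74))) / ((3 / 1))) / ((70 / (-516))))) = 91875 / 61908992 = 0.00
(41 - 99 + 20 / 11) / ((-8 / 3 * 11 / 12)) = 2781 / 121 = 22.98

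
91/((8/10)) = 455/4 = 113.75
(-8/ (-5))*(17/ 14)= 68/ 35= 1.94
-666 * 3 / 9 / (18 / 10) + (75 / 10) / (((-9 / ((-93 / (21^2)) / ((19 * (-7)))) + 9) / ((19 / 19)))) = -962997 / 7808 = -123.33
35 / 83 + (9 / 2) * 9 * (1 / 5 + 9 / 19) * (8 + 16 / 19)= 36206023 / 149815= 241.67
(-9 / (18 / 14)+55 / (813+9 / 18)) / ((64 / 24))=-33837 / 13016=-2.60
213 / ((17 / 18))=225.53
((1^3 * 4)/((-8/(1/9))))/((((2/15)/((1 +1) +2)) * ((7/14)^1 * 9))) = -10/27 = -0.37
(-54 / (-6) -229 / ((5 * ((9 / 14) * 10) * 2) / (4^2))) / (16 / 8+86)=-10799 / 19800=-0.55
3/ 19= 0.16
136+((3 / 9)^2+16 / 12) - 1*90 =427 / 9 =47.44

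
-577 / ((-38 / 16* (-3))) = -4616 / 57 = -80.98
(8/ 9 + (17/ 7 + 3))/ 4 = 199/ 126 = 1.58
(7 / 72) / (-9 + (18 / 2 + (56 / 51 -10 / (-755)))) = 17969 / 205392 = 0.09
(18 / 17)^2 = 324 / 289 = 1.12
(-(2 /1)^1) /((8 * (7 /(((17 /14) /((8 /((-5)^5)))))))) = 53125 /3136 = 16.94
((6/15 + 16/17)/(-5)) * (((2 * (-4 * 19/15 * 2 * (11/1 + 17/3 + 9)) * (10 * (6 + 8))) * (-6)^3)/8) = -224155008/425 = -527423.55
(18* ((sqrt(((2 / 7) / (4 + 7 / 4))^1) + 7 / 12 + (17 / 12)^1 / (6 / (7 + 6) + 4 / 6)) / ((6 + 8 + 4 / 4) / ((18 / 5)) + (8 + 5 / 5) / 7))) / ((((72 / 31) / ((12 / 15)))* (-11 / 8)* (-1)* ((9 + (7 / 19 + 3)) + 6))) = 56544* sqrt(322) / 101100065 + 4003433 / 48352205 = 0.09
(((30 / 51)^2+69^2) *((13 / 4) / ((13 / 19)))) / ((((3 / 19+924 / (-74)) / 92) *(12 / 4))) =-422731245119 / 7514289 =-56256.99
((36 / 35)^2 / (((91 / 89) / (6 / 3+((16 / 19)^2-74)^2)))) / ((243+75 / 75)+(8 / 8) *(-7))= 26924611737888 / 1147675144525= 23.46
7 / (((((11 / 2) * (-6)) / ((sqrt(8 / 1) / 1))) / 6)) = -28 * sqrt(2) / 11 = -3.60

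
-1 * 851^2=-724201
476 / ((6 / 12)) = 952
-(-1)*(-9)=-9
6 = 6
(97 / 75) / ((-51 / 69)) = -2231 / 1275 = -1.75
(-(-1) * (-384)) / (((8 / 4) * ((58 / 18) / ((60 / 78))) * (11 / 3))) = -51840 / 4147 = -12.50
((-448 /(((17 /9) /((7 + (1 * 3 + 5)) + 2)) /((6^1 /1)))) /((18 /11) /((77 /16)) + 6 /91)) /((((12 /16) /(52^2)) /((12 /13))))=-147751059456 /745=-198323569.74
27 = 27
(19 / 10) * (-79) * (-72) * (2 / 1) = 108072 / 5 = 21614.40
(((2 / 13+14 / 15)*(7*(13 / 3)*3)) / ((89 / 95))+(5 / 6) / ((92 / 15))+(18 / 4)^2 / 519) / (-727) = -899021461 / 6178877688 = -0.15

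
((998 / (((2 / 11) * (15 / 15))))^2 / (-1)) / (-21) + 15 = 30129436 / 21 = 1434735.05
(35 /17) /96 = 35 /1632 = 0.02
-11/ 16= -0.69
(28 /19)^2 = 784 /361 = 2.17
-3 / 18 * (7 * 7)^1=-49 / 6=-8.17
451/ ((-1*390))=-451/ 390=-1.16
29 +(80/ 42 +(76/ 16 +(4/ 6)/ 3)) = 9041/ 252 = 35.88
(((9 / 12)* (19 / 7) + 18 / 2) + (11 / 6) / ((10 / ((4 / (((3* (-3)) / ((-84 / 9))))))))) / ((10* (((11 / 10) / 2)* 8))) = 0.27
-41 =-41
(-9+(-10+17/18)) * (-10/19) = 1625/171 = 9.50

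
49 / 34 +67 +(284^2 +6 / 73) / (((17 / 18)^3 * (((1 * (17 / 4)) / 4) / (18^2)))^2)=10763536740852718727455 / 1018460586386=10568437193.08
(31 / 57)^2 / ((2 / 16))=7688 / 3249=2.37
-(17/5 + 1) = -22/5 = -4.40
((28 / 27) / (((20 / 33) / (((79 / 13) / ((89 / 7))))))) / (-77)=-553 / 52065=-0.01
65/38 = 1.71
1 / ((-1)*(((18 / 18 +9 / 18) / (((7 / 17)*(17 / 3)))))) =-14 / 9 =-1.56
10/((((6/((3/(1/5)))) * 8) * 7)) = 25/56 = 0.45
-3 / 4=-0.75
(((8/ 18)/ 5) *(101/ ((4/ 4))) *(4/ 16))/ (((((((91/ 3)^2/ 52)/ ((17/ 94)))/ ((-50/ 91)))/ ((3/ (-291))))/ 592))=20329280/ 264271553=0.08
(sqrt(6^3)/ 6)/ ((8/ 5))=5 * sqrt(6)/ 8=1.53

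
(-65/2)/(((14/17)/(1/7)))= -1105/196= -5.64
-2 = -2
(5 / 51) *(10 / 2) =25 / 51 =0.49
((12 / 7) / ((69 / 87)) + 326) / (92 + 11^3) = 52834 / 229103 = 0.23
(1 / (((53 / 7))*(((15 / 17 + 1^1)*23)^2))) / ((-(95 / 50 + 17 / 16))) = -10115 / 425265216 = -0.00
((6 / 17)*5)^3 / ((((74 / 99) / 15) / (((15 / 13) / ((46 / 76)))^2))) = 400.79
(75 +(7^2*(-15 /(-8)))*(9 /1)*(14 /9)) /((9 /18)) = 5445 /2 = 2722.50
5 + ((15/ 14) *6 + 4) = 108/ 7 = 15.43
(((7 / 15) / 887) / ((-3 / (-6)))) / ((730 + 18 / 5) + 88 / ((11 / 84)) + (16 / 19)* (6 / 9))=133 / 177735286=0.00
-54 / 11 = -4.91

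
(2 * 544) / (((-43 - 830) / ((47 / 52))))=-12784 / 11349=-1.13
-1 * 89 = -89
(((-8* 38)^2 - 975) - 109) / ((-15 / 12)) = -365328 / 5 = -73065.60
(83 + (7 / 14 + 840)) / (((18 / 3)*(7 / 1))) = 1847 / 84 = 21.99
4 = 4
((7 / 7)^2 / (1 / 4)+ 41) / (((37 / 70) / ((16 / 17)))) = 50400 / 629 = 80.13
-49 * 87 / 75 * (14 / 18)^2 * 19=-1322951 / 2025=-653.31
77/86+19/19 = 163/86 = 1.90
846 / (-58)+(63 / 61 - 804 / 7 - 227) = -4401049 / 12383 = -355.41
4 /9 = 0.44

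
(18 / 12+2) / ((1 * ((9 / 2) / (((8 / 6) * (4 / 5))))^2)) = 3584 / 18225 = 0.20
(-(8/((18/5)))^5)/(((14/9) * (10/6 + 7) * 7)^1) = -800000/1393119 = -0.57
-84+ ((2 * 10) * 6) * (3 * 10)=3516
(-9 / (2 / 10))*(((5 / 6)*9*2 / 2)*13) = -8775 / 2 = -4387.50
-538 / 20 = -269 / 10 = -26.90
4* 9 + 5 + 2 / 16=41.12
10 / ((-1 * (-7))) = 10 / 7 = 1.43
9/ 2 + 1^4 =11/ 2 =5.50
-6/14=-3/7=-0.43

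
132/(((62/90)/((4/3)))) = 7920/31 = 255.48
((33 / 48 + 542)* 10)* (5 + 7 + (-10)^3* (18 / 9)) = -10788627.50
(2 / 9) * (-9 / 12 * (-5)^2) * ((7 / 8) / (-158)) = 175 / 7584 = 0.02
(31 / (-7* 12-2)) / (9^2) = -31 / 6966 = -0.00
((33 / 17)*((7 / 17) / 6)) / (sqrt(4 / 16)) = 0.27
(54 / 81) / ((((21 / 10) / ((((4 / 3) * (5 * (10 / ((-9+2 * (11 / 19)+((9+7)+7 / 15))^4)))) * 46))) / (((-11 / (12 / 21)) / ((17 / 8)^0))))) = -7727628046875 / 2281432014481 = -3.39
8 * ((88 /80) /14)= 22 /35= 0.63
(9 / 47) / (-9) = -0.02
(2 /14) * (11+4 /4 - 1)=11 /7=1.57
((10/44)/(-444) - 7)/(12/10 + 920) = -0.01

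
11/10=1.10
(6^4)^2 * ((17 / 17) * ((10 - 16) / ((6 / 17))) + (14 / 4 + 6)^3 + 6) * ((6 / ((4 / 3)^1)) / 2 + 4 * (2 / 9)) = 4462197336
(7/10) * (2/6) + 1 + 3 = 127/30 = 4.23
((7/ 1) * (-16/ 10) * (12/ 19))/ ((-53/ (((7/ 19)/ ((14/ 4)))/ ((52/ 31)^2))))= 80724/ 16167385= 0.00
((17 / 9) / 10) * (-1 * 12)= -2.27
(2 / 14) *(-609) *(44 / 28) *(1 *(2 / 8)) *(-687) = 657459 / 28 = 23480.68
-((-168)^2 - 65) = -28159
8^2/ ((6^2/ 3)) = 16/ 3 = 5.33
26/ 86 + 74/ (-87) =-0.55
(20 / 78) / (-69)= -10 / 2691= -0.00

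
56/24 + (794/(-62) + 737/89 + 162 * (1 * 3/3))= 1322729/8277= 159.81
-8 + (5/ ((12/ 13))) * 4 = 13.67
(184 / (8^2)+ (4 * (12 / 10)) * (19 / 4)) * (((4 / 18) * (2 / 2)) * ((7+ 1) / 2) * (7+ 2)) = 1027 / 5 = 205.40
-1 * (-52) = 52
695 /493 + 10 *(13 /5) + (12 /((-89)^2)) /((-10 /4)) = 535170533 /19525265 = 27.41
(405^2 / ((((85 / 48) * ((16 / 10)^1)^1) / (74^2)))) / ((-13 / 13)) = -5389205400 / 17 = -317012082.35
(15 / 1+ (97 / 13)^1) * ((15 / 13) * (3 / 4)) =3285 / 169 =19.44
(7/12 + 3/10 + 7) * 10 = 473/6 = 78.83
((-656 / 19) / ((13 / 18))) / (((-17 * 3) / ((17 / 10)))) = 1968 / 1235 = 1.59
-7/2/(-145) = 7/290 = 0.02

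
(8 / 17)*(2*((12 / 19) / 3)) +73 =23643 / 323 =73.20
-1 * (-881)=881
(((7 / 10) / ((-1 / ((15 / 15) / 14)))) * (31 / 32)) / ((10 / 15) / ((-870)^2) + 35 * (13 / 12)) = -3519585 / 2755116064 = -0.00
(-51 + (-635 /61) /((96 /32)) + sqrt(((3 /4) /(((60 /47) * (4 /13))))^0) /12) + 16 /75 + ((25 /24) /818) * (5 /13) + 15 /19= -394763402257 /7394883600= -53.38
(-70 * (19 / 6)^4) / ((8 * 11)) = -4561235 / 57024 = -79.99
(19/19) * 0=0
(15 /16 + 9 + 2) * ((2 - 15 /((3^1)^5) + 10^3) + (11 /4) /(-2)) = 123837715 /10368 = 11944.22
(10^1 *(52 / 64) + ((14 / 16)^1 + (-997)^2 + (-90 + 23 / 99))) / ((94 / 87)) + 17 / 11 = 2853572749 / 3102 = 919913.85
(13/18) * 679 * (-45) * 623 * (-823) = 22629294415/2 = 11314647207.50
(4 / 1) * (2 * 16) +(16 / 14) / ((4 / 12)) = 131.43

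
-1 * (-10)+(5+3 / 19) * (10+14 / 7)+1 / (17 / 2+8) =45116 / 627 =71.96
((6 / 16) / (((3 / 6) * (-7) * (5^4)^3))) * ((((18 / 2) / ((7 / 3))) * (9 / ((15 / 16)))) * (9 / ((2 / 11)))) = -48114 / 59814453125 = -0.00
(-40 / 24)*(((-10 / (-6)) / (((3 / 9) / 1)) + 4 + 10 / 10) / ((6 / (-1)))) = 25 / 9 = 2.78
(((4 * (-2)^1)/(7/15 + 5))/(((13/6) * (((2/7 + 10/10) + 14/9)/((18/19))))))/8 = -51030/1812733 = -0.03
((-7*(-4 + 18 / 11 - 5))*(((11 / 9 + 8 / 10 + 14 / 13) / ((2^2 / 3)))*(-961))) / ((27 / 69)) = -841527519 / 2860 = -294240.39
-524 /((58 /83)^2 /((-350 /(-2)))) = -157930325 /841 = -187788.73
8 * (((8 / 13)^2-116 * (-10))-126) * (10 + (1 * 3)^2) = 26571120 / 169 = 157225.56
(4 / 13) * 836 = 3344 / 13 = 257.23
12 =12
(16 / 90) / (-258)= -4 / 5805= -0.00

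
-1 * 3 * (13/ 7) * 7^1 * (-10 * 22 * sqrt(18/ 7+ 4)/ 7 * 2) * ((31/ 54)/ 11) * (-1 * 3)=-8060 * sqrt(322)/ 147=-983.89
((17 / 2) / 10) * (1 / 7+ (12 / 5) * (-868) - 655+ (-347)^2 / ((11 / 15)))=1056729741 / 7700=137237.63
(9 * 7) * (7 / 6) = 73.50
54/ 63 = 6/ 7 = 0.86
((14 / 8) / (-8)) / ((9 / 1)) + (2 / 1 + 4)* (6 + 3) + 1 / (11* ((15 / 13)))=856223 / 15840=54.05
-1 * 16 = -16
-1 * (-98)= 98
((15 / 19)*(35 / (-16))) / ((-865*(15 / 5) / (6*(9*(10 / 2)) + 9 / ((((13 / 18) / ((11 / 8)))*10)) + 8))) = 1018157 / 5469568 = 0.19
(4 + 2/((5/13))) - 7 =11/5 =2.20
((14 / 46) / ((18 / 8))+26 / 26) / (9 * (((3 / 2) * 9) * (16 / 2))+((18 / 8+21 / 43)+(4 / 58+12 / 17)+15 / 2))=19927060 / 17254606923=0.00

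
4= 4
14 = 14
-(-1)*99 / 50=99 / 50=1.98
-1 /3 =-0.33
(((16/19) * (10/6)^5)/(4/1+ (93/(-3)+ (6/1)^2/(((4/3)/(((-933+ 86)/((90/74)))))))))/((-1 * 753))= 31250/40916117169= 0.00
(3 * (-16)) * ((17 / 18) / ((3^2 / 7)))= -952 / 27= -35.26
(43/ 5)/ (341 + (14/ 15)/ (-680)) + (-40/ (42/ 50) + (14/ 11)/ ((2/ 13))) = -15796484617/ 401730483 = -39.32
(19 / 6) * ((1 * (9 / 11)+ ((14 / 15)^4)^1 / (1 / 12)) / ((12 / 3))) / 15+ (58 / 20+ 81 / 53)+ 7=42330976753 / 3541725000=11.95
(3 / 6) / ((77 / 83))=83 / 154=0.54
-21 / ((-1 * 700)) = 3 / 100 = 0.03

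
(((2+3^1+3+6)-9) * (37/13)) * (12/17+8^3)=1612460/221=7296.20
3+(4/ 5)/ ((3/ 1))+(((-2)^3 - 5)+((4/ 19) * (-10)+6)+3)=-809/ 285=-2.84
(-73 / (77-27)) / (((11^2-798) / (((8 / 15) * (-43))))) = -12556 / 253875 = -0.05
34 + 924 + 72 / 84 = 6712 / 7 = 958.86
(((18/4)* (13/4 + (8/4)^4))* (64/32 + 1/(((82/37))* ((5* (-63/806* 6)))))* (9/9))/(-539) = -140069/482160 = -0.29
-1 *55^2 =-3025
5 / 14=0.36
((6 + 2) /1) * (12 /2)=48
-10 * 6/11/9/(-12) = 5/99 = 0.05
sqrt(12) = 2 * sqrt(3) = 3.46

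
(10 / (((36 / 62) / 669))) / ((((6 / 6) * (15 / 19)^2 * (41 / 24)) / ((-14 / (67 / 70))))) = -3913089824 / 24723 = -158277.31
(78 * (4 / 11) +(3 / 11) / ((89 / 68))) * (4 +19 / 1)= 643356 / 979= 657.16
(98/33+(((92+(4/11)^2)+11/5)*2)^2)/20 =19544224721/10980750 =1779.86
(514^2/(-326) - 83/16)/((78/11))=-23398067/203424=-115.02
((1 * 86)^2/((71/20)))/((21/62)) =9171040/1491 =6150.93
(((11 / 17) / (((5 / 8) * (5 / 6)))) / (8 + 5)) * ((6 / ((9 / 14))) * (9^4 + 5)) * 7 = 226500736 / 5525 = 40995.61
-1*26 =-26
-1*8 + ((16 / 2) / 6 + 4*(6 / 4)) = -2 / 3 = -0.67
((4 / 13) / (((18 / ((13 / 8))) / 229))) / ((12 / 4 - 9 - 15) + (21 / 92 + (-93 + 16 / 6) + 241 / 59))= -310753 / 5228157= -0.06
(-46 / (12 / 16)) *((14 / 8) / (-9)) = 11.93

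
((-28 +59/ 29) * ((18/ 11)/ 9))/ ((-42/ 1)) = 251/ 2233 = 0.11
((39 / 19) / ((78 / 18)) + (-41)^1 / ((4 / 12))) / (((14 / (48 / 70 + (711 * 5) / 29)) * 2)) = -72820422 / 134995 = -539.43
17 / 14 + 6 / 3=45 / 14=3.21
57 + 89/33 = 1970/33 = 59.70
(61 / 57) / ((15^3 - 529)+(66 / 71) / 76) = 8662 / 23035623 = 0.00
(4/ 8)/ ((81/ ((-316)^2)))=49928/ 81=616.40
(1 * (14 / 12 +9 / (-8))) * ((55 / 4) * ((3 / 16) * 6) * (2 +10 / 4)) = 1485 / 512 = 2.90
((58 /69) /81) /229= 58 /1279881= 0.00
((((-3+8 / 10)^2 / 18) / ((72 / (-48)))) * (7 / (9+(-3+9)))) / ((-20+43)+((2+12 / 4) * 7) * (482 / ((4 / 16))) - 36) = -847 / 683103375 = -0.00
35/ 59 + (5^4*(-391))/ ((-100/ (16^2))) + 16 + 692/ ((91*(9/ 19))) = 30231195133/ 48321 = 625632.65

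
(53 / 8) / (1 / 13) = 689 / 8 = 86.12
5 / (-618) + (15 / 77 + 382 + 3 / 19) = 382.34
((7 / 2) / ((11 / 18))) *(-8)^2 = 4032 / 11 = 366.55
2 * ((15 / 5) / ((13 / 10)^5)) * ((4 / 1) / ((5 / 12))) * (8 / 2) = 23040000 / 371293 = 62.05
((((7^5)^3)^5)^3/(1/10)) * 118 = 16555450783047058552013563268568539297939869829141388011100277981488678120050266837671975524389597642301139911665081105230339498580448279678504500197985706885741435983851872129629889283414152260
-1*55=-55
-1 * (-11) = 11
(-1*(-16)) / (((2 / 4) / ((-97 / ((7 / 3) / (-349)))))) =3249888 / 7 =464269.71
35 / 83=0.42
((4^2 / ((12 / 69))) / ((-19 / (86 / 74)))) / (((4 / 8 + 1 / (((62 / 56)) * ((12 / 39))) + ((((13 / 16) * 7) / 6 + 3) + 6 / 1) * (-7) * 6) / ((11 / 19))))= 21583936 / 2745277567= 0.01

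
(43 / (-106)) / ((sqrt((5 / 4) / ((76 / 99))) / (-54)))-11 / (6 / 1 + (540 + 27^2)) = -11 / 1275 + 1548 * sqrt(1045) / 2915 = 17.16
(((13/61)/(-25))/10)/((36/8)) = -13/68625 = -0.00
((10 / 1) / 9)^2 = 100 / 81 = 1.23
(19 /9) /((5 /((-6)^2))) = 76 /5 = 15.20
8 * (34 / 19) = 272 / 19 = 14.32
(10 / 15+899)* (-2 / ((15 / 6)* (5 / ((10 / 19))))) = -21592 / 285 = -75.76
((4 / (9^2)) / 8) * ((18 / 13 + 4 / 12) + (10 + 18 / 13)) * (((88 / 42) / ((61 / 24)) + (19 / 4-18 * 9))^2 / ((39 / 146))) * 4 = 380397239250625 / 12836065788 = 29635.03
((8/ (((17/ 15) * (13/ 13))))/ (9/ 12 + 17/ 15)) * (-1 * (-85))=36000/ 113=318.58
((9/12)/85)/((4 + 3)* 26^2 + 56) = 1/542640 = 0.00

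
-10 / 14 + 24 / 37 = -17 / 259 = -0.07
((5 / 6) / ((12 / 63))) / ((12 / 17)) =595 / 96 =6.20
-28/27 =-1.04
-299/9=-33.22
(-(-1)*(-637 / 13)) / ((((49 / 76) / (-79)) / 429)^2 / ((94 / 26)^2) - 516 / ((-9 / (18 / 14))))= -29743980164802288 / 44746045962226663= -0.66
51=51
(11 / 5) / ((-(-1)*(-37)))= -0.06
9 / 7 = 1.29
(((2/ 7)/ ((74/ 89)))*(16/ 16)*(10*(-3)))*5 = -13350/ 259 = -51.54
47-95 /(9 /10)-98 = -1409 /9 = -156.56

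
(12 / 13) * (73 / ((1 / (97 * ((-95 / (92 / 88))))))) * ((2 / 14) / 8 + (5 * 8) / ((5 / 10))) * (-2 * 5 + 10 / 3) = 663156184900 / 2093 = 316844808.84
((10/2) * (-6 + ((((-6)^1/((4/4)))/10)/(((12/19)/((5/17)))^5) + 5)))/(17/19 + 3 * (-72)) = 11335037183885/481320345885696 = 0.02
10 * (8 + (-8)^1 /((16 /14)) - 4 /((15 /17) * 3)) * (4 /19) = -184 /171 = -1.08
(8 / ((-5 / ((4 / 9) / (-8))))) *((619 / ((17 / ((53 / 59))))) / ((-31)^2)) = 131228 / 43374735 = 0.00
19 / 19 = 1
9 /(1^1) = 9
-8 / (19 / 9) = -72 / 19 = -3.79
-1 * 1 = -1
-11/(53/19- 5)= 209/42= 4.98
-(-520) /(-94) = -260 /47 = -5.53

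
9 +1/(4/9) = 45/4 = 11.25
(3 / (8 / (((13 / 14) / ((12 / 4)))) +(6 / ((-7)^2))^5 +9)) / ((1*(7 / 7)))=3672178237 / 42653796295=0.09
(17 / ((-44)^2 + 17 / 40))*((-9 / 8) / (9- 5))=-255 / 103276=-0.00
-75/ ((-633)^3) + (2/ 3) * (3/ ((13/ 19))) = 2.92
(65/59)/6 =65/354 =0.18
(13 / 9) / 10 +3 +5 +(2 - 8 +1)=283 / 90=3.14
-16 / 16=-1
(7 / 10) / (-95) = -7 / 950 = -0.01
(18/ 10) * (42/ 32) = 189/ 80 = 2.36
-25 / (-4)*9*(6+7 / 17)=24525 / 68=360.66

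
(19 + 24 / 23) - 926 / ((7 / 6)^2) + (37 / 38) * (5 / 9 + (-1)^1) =-127331167 / 192717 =-660.72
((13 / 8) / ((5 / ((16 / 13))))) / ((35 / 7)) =2 / 25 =0.08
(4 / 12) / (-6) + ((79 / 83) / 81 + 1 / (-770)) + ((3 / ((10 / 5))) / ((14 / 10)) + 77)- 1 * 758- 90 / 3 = -3675327823 / 5176710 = -709.97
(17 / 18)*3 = 17 / 6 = 2.83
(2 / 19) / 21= 2 / 399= 0.01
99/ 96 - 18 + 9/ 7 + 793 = 174119/ 224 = 777.32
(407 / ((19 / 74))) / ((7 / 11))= 331298 / 133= 2490.96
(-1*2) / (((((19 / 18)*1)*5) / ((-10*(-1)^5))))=-72 / 19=-3.79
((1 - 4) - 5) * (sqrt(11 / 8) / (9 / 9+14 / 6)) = -3 * sqrt(22) / 5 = -2.81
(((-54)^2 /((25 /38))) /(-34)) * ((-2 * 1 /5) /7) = 110808 /14875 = 7.45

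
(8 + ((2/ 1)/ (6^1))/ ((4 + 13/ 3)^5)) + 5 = 126953206/ 9765625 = 13.00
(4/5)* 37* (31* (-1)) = -4588/5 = -917.60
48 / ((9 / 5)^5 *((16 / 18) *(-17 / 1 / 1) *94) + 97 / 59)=-8850000 / 4948370491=-0.00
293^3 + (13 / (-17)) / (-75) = 32071040188 / 1275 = 25153757.01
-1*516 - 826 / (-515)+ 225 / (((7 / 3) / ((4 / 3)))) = -1390898 / 3605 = -385.82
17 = 17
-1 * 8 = -8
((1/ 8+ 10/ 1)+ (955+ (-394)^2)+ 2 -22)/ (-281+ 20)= -416483/ 696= -598.40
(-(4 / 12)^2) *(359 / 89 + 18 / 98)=-18392 / 39249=-0.47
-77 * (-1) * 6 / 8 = 231 / 4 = 57.75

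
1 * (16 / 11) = 16 / 11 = 1.45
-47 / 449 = -0.10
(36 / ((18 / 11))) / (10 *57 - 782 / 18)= 198 / 4739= 0.04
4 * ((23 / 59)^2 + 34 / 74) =315000 / 128797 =2.45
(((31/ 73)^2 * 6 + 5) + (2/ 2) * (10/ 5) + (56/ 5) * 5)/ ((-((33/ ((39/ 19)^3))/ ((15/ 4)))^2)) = -30040659079379325/ 485369719707664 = -61.89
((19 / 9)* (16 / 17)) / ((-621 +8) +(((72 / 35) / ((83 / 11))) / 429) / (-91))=-1044730960 / 322316687907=-0.00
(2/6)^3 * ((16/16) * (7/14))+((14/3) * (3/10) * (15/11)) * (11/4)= 569/108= 5.27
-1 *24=-24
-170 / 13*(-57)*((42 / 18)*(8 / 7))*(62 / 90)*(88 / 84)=3524576 / 2457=1434.50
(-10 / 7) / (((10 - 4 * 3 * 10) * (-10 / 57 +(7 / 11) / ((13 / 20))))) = 741 / 45850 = 0.02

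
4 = 4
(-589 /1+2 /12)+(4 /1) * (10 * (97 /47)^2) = -5546237 /13254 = -418.46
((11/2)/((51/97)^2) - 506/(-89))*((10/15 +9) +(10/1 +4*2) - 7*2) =485588543/1388934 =349.61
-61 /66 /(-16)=61 /1056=0.06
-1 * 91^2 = -8281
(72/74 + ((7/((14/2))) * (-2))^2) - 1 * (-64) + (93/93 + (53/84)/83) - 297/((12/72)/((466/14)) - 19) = 586491514879/6850234020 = 85.62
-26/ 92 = -13/ 46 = -0.28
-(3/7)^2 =-9/49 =-0.18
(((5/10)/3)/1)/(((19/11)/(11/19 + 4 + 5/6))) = 6787/12996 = 0.52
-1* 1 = -1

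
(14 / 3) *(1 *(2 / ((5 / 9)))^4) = 489888 / 625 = 783.82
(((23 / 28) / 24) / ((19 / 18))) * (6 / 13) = 207 / 13832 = 0.01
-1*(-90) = 90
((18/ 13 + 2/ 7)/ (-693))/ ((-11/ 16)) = 2432/ 693693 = 0.00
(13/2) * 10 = 65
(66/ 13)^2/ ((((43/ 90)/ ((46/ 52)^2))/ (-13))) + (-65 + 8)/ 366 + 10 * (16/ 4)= -508.97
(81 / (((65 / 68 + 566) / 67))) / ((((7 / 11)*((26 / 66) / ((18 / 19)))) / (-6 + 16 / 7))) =-1607520816 / 11964281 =-134.36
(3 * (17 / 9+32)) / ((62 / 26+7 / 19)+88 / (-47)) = 115.44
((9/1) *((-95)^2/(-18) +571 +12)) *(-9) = -13221/2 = -6610.50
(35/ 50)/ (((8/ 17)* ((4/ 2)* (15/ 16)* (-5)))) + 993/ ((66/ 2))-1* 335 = -2516809/ 8250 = -305.07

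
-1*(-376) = 376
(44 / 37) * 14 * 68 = 41888 / 37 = 1132.11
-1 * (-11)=11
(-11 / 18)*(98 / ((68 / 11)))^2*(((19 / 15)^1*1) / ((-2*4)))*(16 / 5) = 60718889 / 780300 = 77.81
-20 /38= -10 /19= -0.53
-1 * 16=-16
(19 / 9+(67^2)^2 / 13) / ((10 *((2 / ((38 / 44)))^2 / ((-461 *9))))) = -1886385529841 / 15730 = -119922792.74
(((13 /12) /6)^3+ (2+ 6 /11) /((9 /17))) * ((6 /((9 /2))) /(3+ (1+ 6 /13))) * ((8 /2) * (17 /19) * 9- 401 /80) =10622276718287 /271470735360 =39.13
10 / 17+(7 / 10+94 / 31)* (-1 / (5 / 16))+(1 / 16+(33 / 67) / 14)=-1112956133 / 98865200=-11.26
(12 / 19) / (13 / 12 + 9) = 144 / 2299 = 0.06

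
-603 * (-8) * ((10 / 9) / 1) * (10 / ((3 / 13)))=696800 / 3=232266.67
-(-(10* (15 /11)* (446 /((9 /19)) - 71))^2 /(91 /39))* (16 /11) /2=43924886.41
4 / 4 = 1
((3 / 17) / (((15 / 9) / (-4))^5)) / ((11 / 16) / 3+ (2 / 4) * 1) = -35831808 / 1859375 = -19.27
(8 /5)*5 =8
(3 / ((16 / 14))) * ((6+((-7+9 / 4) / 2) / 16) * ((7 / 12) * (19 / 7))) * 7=697319 / 4096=170.24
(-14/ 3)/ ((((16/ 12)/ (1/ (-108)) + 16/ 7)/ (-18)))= -147/ 248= -0.59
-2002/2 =-1001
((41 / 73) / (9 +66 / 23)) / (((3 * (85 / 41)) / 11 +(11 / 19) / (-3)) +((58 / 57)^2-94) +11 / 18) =-921184638 / 1790683937861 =-0.00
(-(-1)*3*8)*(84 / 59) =2016 / 59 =34.17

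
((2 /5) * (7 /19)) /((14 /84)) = 84 /95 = 0.88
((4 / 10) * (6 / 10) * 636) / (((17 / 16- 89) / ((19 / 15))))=-128896 / 58625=-2.20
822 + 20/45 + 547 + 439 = 16276/9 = 1808.44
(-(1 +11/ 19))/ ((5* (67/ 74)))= -444/ 1273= -0.35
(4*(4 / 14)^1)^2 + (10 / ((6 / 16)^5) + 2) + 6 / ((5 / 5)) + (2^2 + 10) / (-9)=16148606 / 11907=1356.23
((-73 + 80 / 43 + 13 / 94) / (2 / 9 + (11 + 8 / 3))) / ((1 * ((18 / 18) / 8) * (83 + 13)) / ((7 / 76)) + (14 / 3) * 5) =-54240543 / 1629936500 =-0.03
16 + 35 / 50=167 / 10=16.70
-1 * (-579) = 579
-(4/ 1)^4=-256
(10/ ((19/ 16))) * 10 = 1600/ 19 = 84.21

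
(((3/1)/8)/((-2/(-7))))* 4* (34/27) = 119/18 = 6.61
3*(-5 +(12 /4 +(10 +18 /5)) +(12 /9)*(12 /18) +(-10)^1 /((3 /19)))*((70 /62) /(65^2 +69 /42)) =-224224 /5503089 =-0.04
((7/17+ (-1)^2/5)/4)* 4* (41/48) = 533/1020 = 0.52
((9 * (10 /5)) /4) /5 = 9 /10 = 0.90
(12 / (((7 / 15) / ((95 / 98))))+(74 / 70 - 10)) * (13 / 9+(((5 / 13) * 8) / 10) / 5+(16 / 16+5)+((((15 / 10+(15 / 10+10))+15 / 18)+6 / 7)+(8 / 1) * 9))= 21148279697 / 14045850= 1505.66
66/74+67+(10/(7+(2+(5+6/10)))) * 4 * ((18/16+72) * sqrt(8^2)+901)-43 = 11063633/2701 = 4096.12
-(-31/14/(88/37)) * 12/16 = 3441/4928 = 0.70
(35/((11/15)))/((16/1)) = 525/176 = 2.98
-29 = -29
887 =887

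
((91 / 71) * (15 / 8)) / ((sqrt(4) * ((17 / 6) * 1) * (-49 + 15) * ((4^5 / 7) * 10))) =-5733 / 672366592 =-0.00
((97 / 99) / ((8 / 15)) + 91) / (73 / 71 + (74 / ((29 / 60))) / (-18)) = -50464031 / 4064632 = -12.42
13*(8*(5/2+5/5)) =364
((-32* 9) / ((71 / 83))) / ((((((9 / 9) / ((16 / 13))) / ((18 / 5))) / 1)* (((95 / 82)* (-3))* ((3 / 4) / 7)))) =1756274688 / 438425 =4005.87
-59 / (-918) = 59 / 918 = 0.06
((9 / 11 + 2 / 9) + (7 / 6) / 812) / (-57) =-23929 / 1309176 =-0.02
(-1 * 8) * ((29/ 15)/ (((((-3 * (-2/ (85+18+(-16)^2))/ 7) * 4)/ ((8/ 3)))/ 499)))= -290924984/ 135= -2154999.88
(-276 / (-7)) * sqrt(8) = 552 * sqrt(2) / 7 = 111.52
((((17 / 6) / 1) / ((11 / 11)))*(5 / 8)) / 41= 85 / 1968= 0.04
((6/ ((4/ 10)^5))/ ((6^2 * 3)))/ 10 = 625/ 1152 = 0.54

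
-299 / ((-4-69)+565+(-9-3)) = -299 / 480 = -0.62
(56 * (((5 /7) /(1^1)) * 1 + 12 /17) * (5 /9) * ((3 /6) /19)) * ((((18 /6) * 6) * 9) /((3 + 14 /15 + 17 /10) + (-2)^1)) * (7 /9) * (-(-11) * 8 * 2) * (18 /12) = 374774400 /35207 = 10644.88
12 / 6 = 2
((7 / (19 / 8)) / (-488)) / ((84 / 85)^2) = -7225 / 1168272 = -0.01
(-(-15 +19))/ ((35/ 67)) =-268/ 35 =-7.66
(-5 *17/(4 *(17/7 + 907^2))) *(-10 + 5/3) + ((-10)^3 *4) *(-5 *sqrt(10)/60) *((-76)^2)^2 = 2975/13820544 + 33362176000 *sqrt(10)/3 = 35166821286.47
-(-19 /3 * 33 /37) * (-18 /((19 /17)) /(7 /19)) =-63954 /259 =-246.93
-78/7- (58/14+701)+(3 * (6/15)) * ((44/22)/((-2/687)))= -53924/35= -1540.69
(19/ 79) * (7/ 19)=7/ 79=0.09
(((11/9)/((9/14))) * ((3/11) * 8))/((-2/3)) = -56/9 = -6.22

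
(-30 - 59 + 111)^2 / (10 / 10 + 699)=0.69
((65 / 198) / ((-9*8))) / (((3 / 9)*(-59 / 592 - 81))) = 2405 / 14259267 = 0.00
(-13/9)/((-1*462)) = 13/4158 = 0.00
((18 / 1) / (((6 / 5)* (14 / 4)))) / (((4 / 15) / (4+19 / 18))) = 325 / 4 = 81.25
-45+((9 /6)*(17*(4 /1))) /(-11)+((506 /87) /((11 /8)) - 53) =-98612 /957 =-103.04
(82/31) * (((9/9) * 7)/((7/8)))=656/31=21.16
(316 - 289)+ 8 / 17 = 467 / 17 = 27.47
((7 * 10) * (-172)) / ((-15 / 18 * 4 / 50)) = 180600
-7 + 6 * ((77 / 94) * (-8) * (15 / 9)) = -3409 / 47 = -72.53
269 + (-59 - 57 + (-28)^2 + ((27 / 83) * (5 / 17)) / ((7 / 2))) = 9255019 / 9877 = 937.03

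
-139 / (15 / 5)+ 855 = 2426 / 3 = 808.67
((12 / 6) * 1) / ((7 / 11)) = 22 / 7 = 3.14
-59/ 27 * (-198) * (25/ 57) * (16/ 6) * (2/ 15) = 103840/ 1539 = 67.47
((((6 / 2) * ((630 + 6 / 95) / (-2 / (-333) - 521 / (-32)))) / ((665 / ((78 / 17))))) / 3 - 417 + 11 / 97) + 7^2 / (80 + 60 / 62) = -3775897860952686403 / 9076360935678050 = -416.01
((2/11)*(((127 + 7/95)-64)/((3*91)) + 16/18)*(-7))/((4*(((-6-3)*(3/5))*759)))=43568/501115329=0.00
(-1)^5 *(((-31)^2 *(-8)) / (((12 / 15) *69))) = 9610 / 69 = 139.28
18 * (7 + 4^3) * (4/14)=2556/7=365.14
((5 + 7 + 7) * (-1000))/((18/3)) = -3166.67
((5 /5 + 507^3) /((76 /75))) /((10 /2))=488714415 /19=25721811.32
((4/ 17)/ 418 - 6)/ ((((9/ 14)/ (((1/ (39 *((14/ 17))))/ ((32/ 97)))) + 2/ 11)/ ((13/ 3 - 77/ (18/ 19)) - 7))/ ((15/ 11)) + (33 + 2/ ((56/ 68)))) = -5467388801/ 32230983697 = -0.17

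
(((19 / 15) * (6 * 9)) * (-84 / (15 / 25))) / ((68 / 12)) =-28728 / 17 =-1689.88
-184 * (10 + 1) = -2024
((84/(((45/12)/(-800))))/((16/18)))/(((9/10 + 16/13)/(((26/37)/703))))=-68140800/7205047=-9.46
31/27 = 1.15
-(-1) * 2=2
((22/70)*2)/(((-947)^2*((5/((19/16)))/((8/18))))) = 209/2824948350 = 0.00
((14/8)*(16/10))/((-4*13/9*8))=-63/1040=-0.06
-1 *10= -10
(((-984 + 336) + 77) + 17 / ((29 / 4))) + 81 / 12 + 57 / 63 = -1366597 / 2436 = -561.00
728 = 728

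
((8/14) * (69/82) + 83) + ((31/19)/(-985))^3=157050087193739108/1881271130976125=83.48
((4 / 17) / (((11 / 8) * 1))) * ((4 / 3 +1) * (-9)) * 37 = -24864 / 187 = -132.96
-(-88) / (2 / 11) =484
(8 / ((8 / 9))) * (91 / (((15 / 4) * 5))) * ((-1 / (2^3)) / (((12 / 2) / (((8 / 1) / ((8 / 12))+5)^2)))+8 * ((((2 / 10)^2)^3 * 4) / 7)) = -410901907 / 1562500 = -262.98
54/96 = 0.56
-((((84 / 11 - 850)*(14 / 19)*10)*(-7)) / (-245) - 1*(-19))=33093 / 209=158.34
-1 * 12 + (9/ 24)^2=-759/ 64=-11.86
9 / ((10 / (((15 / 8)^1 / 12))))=9 / 64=0.14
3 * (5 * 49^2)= 36015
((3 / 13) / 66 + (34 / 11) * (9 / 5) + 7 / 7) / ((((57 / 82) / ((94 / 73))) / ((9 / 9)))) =36192914 / 2975115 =12.17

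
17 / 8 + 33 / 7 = 383 / 56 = 6.84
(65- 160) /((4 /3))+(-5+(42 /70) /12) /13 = -4656 /65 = -71.63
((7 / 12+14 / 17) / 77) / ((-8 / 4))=-41 / 4488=-0.01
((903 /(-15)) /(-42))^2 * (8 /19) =3698 /4275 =0.87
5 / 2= 2.50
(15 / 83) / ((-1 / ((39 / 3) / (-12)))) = 65 / 332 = 0.20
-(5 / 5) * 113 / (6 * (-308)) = 113 / 1848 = 0.06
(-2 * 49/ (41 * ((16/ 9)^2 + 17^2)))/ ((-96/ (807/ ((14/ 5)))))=152523/ 6209696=0.02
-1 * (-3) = 3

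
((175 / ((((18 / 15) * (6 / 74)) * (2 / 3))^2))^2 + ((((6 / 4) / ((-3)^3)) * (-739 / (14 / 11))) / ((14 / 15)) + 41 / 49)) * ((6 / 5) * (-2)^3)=-251108295372583 / 15120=-16607691492.90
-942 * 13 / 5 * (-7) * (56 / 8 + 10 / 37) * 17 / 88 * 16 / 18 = 130668902 / 6105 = 21403.59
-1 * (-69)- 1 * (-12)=81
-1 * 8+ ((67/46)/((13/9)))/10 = -47237/5980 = -7.90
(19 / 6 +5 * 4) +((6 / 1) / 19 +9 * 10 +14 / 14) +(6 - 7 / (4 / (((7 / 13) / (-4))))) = 1431233 / 11856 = 120.72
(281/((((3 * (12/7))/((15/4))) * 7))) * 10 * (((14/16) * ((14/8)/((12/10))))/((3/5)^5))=5378515625/1119744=4803.34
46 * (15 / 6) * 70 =8050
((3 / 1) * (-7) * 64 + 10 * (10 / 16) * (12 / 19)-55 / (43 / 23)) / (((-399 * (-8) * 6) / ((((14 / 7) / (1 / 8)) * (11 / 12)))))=-6153719 / 5867694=-1.05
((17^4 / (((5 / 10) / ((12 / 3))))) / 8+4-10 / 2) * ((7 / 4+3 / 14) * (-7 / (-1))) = 1148400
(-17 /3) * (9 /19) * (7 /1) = -357 /19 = -18.79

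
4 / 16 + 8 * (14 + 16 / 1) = 961 / 4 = 240.25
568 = 568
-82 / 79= -1.04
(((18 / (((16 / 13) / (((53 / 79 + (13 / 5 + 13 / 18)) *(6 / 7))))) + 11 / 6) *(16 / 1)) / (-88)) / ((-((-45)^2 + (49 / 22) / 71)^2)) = 190940361557 / 82993094879129295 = 0.00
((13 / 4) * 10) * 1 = 65 / 2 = 32.50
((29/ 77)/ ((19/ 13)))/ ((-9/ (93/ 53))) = -0.05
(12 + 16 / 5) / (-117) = -76 / 585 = -0.13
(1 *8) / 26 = 4 / 13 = 0.31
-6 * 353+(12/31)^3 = -63095610/29791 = -2117.94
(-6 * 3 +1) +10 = -7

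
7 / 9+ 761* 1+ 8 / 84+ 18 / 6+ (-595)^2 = 22351762 / 63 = 354789.87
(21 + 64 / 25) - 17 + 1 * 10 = 414 / 25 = 16.56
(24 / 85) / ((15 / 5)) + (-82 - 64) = -12402 / 85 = -145.91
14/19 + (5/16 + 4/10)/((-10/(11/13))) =133687/197600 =0.68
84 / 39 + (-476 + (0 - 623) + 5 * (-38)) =-16729 / 13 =-1286.85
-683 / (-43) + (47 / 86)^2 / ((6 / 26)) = 17.18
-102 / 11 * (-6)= 612 / 11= 55.64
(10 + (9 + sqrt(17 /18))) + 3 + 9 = sqrt(34) /6 + 31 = 31.97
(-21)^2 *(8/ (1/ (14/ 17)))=49392/ 17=2905.41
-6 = -6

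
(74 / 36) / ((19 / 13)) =481 / 342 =1.41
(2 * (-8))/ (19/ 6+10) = -96/ 79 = -1.22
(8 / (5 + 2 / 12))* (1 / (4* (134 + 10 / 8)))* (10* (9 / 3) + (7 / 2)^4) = 8643 / 16771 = 0.52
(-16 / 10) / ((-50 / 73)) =292 / 125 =2.34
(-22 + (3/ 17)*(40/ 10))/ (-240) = 181/ 2040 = 0.09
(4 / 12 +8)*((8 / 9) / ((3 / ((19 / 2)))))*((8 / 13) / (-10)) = -1520 / 1053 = -1.44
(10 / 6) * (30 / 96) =25 / 48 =0.52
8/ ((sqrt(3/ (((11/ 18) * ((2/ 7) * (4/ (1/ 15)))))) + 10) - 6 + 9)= 22880/ 37117 - 48 * sqrt(385)/ 37117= 0.59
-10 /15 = -2 /3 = -0.67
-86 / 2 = -43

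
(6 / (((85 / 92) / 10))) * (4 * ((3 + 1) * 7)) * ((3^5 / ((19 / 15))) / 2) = 697673.31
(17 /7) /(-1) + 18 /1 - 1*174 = -1109 /7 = -158.43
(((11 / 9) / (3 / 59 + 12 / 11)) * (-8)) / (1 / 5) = -285560 / 6669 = -42.82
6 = 6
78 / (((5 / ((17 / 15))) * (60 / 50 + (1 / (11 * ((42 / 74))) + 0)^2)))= 23585562 / 1635055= 14.42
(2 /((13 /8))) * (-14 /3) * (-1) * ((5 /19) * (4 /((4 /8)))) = 8960 /741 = 12.09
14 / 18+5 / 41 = 0.90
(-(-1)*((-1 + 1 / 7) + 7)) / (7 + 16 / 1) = 43 / 161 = 0.27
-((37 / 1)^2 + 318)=-1687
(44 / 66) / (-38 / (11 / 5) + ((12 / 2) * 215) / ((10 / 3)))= 22 / 12201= 0.00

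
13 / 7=1.86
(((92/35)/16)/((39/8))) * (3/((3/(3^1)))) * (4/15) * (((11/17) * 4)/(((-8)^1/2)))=-2024/116025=-0.02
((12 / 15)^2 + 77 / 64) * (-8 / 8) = -2949 / 1600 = -1.84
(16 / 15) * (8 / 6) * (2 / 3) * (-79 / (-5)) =10112 / 675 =14.98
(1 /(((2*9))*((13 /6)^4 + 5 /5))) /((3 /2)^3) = 64 /89571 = 0.00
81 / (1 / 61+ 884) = 0.09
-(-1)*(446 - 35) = 411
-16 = -16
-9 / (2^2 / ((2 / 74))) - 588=-87033 / 148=-588.06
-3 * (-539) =1617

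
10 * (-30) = -300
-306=-306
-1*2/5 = -2/5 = -0.40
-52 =-52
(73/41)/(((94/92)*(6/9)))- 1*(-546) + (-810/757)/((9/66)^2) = 716344383/1458739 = 491.07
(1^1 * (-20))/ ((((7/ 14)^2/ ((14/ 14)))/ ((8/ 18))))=-320/ 9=-35.56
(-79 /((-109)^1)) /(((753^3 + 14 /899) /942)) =66901782 /41838019527533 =0.00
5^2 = 25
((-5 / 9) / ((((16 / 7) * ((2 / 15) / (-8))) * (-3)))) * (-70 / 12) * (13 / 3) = 79625 / 648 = 122.88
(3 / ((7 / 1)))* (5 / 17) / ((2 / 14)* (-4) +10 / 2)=15 / 527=0.03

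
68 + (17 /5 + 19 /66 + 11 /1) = 27287 /330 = 82.69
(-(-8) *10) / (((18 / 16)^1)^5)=2621440 / 59049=44.39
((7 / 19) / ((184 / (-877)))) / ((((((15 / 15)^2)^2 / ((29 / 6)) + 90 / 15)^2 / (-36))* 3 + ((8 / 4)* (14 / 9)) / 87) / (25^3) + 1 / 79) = -172069743234375 / 1220460322808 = -140.99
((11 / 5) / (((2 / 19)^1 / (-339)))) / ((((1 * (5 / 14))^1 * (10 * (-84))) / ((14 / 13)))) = 165319 / 6500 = 25.43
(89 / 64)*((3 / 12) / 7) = 89 / 1792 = 0.05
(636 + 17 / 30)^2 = 364695409 / 900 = 405217.12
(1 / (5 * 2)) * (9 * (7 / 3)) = 2.10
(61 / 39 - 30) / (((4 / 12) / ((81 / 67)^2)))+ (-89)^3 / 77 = -41700139406 / 4493489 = -9280.12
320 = 320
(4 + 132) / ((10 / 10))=136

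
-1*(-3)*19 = 57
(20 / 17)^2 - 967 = -279063 / 289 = -965.62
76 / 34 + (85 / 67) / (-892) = 2269587 / 1015988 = 2.23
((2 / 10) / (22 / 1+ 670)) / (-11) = -1 / 38060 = -0.00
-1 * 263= -263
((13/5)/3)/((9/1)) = 13/135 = 0.10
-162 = -162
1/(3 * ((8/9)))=3/8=0.38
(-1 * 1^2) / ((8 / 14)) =-7 / 4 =-1.75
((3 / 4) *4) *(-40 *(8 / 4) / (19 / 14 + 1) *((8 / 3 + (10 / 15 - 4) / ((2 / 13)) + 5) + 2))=13440 / 11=1221.82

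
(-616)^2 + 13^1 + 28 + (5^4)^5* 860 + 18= 82015991211317015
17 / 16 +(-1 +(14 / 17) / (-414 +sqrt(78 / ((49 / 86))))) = 2877391 / 47552944- 49 *sqrt(1677) / 35664708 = 0.06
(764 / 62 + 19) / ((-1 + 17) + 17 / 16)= 15536 / 8463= 1.84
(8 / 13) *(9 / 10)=36 / 65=0.55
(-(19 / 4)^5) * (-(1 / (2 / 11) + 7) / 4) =61902475 / 8192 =7556.45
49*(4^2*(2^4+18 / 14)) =13552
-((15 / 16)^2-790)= 789.12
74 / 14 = 37 / 7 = 5.29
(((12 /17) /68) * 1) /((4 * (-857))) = -3 /990692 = -0.00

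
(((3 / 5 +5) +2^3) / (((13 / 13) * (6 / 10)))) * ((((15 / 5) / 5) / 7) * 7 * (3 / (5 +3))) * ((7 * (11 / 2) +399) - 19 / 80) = 1784031 / 800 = 2230.04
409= 409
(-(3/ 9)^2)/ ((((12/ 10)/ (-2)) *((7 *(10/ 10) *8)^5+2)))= 5/ 14869758006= 0.00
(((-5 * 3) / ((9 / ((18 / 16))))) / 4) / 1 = -15 / 32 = -0.47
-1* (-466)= 466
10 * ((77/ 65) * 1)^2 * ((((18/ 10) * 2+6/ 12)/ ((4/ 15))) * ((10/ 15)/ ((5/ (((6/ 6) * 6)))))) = 729267/ 4225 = 172.61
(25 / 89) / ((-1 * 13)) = -0.02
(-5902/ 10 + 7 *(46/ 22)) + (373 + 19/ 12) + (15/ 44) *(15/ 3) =-65761/ 330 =-199.28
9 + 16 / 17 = 169 / 17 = 9.94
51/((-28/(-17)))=867/28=30.96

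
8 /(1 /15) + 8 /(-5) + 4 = 612 /5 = 122.40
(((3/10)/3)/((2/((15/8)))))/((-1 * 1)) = -3/32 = -0.09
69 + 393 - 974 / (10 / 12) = -3534 / 5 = -706.80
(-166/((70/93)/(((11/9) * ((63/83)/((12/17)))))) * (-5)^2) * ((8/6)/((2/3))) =-28985/2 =-14492.50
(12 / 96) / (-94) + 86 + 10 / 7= 460217 / 5264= 87.43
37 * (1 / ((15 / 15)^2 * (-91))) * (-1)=37 / 91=0.41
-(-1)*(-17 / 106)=-17 / 106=-0.16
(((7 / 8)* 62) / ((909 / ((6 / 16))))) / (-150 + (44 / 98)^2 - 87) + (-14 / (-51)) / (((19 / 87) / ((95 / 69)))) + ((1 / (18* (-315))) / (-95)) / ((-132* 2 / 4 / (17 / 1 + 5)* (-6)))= 3013787145149745359 / 1741559204392408800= 1.73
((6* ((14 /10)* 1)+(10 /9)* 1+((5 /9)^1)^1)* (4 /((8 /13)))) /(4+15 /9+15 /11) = 9.31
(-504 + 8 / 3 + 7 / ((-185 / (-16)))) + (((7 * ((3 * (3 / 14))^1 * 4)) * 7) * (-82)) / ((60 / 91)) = -1794973 / 111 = -16170.93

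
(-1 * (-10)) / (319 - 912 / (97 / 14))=194 / 3635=0.05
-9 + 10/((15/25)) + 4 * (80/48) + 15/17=776/51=15.22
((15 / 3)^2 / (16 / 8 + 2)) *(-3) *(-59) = 1106.25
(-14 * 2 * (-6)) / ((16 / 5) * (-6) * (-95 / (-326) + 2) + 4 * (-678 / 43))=-245315 / 156337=-1.57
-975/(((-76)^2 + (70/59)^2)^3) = -3163540023075/625702300983499668032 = -0.00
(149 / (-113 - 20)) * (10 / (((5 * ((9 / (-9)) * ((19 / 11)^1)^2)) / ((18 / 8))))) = 162261 / 96026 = 1.69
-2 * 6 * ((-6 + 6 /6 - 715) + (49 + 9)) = 7944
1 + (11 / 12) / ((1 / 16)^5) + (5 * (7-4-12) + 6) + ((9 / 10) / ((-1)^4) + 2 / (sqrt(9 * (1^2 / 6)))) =2 * sqrt(6) / 3 + 28834727 / 30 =961159.20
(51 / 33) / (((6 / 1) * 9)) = 17 / 594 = 0.03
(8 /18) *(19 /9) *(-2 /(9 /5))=-760 /729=-1.04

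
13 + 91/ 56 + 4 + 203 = 1773/ 8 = 221.62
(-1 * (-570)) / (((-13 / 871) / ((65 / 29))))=-2482350 / 29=-85598.28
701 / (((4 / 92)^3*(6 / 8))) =11372089.33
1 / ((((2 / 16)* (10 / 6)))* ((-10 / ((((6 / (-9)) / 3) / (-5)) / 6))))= -4 / 1125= -0.00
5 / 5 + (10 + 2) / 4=4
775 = 775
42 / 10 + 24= 141 / 5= 28.20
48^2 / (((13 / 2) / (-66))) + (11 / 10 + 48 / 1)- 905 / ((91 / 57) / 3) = -25045.97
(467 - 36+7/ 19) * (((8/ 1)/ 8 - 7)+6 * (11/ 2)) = 221292/ 19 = 11646.95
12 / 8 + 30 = 63 / 2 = 31.50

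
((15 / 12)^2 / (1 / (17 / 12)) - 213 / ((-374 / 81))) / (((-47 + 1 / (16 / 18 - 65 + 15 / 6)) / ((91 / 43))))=-175171466197 / 80499029952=-2.18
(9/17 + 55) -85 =-501/17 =-29.47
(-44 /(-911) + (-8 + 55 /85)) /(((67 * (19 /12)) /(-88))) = 119462112 /19714951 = 6.06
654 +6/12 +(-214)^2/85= 202857/170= 1193.28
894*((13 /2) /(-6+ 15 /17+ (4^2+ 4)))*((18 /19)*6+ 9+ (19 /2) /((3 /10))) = 86998418 /4807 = 18098.28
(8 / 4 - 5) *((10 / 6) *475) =-2375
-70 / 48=-35 / 24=-1.46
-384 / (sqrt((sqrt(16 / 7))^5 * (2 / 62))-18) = 384 / (-32 * sqrt(31) * 7^(3 / 4) / 1519 + 18) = 21.95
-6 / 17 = -0.35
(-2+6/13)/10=-2/13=-0.15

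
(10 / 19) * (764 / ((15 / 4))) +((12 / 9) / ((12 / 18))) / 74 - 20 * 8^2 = -2473319 / 2109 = -1172.74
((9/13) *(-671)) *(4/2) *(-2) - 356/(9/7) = 185008/117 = 1581.26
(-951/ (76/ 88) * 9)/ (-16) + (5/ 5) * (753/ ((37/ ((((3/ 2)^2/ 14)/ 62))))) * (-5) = 1511200827/ 2440816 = 619.14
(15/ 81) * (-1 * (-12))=20/ 9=2.22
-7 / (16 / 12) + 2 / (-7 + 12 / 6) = -113 / 20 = -5.65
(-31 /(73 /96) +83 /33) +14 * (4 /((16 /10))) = -3.25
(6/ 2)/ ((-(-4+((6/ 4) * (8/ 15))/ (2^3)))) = 10/ 13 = 0.77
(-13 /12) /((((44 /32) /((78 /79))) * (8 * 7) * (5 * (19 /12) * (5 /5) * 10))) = -0.00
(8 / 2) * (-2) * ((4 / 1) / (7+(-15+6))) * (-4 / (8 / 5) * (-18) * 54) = 38880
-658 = -658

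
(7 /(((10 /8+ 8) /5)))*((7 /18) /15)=98 /999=0.10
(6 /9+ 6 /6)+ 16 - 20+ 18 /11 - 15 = -518 /33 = -15.70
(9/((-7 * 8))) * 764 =-1719/14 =-122.79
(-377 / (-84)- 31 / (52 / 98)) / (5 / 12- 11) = 5.10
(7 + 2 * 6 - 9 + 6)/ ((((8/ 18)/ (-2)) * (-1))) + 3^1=75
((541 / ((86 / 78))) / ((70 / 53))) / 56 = 1118247 / 168560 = 6.63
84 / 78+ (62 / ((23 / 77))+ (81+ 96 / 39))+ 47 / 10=887443 / 2990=296.80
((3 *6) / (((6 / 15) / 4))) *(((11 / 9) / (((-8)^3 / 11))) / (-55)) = 11 / 128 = 0.09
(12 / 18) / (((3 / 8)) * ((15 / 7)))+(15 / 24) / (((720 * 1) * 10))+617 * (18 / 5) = 76793347 / 34560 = 2222.03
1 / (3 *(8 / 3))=1 / 8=0.12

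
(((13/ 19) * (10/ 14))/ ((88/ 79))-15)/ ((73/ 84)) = -511275/ 30514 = -16.76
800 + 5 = 805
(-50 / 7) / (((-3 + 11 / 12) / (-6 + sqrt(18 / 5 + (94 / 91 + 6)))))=-144 / 7 + 24 * sqrt(2201290) / 3185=-9.39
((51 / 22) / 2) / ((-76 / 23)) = -1173 / 3344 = -0.35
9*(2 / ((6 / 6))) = 18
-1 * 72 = -72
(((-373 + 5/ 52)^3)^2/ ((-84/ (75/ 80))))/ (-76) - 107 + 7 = 265809955284285817599152005/ 673149717839872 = 394874941249.72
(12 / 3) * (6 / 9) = 8 / 3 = 2.67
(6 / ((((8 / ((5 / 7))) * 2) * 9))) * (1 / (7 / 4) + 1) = 0.05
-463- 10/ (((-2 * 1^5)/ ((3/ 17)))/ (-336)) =-12911/ 17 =-759.47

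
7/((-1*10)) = -7/10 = -0.70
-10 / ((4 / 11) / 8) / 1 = -220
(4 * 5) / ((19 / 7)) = 7.37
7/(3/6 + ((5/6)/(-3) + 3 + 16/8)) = 1.34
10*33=330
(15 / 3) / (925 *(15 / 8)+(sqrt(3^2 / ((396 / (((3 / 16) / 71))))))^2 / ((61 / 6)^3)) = 1772721610 / 614912808489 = 0.00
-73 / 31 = -2.35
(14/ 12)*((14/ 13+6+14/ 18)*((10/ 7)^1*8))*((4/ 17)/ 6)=73520/ 17901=4.11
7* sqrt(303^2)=2121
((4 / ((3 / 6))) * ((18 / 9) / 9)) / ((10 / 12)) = 32 / 15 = 2.13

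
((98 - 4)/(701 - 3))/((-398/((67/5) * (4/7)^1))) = -6298/2430785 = -0.00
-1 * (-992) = 992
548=548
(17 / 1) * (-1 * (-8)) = 136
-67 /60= -1.12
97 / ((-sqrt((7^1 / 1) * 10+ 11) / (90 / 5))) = -194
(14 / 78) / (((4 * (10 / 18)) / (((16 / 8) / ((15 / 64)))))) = 224 / 325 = 0.69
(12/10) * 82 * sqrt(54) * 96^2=13602816 * sqrt(6)/5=6663991.65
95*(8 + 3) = 1045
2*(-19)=-38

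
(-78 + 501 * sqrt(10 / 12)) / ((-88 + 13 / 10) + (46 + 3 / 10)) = -9.39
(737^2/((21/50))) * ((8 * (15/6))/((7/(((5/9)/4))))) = 678961250/1323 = 513198.22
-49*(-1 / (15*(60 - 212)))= -49 / 2280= -0.02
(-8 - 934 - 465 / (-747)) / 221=-18031 / 4233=-4.26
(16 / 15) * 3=16 / 5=3.20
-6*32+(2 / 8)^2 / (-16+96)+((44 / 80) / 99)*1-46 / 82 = -192.55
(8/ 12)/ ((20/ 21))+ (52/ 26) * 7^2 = 987/ 10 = 98.70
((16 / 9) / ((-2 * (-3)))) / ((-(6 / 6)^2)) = -8 / 27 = -0.30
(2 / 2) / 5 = 1 / 5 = 0.20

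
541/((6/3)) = 541/2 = 270.50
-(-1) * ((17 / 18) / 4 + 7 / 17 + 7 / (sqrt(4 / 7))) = 9.91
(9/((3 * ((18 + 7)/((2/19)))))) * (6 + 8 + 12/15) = 444/2375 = 0.19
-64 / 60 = -16 / 15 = -1.07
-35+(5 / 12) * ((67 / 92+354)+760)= 158045 / 368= 429.47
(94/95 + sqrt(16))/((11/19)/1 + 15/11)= 2.57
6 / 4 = 3 / 2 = 1.50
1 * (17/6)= 17/6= 2.83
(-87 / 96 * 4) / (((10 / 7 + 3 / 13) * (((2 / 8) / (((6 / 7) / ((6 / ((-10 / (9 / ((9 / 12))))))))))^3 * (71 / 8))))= 377000 / 14183883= 0.03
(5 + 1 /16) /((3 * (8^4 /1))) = 27 /65536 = 0.00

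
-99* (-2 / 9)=22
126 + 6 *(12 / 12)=132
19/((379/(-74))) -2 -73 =-29831/379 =-78.71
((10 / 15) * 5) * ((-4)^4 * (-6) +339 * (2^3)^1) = 3920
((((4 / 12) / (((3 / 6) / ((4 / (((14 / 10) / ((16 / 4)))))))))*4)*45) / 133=9600 / 931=10.31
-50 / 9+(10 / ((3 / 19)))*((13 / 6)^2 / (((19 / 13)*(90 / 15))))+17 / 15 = 47761 / 1620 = 29.48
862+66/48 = 863.38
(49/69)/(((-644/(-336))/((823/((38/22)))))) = 1774388/10051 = 176.54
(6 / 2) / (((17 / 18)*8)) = 27 / 68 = 0.40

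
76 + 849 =925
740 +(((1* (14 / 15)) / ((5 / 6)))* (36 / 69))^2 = 244775396 / 330625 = 740.34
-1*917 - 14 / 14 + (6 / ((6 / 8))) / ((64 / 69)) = -7275 / 8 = -909.38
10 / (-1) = -10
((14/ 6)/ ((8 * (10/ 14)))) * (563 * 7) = 193109/ 120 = 1609.24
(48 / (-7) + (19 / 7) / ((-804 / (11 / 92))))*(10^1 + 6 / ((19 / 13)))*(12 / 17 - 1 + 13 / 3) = -52245617 / 133722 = -390.70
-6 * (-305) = 1830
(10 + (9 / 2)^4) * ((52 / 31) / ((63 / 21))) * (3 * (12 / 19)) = 445.02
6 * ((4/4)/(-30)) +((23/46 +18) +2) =203/10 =20.30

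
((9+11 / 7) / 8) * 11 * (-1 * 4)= -407 / 7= -58.14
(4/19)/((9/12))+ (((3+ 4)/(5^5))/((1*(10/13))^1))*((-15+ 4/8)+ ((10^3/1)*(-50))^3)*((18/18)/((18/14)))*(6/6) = -1008583333332450329/3562500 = -283111111110.86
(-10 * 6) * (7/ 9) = -140/ 3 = -46.67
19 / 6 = 3.17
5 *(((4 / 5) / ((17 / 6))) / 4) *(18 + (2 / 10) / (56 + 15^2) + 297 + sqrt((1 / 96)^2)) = 111.18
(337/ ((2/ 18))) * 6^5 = 23584608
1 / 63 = 0.02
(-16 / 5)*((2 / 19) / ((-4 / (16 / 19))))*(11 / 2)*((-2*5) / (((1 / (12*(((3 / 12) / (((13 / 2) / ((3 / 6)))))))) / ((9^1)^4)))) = -27713664 / 4693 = -5905.32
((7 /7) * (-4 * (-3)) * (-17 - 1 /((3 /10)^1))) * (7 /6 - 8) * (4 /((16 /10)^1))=12505 /3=4168.33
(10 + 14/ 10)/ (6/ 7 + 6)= 133/ 80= 1.66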